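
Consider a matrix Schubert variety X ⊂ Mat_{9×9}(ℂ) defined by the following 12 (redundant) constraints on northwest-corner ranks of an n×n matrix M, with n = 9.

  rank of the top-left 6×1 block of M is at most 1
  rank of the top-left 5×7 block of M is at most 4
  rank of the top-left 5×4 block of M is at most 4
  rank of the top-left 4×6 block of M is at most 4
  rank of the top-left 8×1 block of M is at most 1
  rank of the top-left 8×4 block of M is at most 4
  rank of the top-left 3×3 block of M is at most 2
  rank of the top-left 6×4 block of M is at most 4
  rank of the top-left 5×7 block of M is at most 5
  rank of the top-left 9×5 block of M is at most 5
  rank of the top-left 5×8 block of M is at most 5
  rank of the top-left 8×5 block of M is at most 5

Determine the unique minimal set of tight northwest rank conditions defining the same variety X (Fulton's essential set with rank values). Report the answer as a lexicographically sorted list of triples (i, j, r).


The tightest implied rank at each (i,j), from the 12 conditions:

  R[1]: 1 1 1 1 1 1 1 1 1
  R[2]: 1 2 2 2 2 2 2 2 2
  R[3]: 1 2 2 3 3 3 3 3 3
  R[4]: 1 2 3 4 4 4 4 4 4
  R[5]: 1 2 3 4 4 4 4 5 5
  R[6]: 1 2 3 4 5 5 5 6 6
  R[7]: 1 2 3 4 5 6 6 7 7
  R[8]: 1 2 3 4 5 6 7 8 8
  R[9]: 1 2 3 4 5 6 7 8 9

the unique w with this rank table is (1, 2, 4, 3, 8, 5, 6, 7, 9).

Rothe diagram D(w) (4 cells), 2 SE-corners (essential conditions):

[(3, 3, 2), (5, 7, 4)]


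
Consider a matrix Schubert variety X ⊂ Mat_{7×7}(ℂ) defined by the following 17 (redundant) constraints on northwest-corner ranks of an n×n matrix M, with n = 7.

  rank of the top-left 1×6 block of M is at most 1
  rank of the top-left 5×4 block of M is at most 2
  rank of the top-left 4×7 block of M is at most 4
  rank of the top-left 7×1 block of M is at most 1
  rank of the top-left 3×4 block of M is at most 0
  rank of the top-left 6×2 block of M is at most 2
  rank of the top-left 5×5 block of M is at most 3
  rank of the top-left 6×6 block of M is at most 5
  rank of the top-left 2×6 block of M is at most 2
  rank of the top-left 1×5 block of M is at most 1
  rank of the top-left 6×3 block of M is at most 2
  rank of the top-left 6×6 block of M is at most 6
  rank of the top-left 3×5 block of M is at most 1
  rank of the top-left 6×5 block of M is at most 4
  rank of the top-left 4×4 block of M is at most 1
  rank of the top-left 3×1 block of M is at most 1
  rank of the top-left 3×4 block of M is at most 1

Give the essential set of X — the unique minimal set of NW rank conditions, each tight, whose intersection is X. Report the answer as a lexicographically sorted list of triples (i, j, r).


Recovering R(i,j) via the rank-extension bound from the 17 conditions:

  row 1: 0  0  0  0  1  1  1
  row 2: 0  0  0  0  1  2  2
  row 3: 0  0  0  0  1  2  3
  row 4: 1  1  1  1  2  3  4
  row 5: 1  2  2  2  3  4  5
  row 6: 1  2  2  3  4  5  6
  row 7: 1  2  3  4  5  6  7

reading off 1-entries of Δ²R: w = (5, 6, 7, 1, 2, 4, 3).

2 SE-corners of the 13-cell Rothe diagram give Ess(w):

[(3, 4, 0), (6, 3, 2)]


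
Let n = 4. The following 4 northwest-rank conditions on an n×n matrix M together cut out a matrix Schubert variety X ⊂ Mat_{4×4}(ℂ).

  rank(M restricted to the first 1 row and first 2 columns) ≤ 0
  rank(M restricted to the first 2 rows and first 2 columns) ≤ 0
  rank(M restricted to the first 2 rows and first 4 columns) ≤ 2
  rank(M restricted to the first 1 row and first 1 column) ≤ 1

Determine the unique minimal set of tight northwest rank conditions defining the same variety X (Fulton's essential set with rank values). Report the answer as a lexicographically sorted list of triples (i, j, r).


Propagating the 4 rank bounds to every northwest block:

  row 1: 0, 0, 1, 1
  row 2: 0, 0, 1, 2
  row 3: 1, 1, 2, 3
  row 4: 1, 2, 3, 4

reading off 1-entries of Δ²R: w = (3, 4, 1, 2).

Fulton essential set (1 of the 4 Rothe cells):

[(2, 2, 0)]


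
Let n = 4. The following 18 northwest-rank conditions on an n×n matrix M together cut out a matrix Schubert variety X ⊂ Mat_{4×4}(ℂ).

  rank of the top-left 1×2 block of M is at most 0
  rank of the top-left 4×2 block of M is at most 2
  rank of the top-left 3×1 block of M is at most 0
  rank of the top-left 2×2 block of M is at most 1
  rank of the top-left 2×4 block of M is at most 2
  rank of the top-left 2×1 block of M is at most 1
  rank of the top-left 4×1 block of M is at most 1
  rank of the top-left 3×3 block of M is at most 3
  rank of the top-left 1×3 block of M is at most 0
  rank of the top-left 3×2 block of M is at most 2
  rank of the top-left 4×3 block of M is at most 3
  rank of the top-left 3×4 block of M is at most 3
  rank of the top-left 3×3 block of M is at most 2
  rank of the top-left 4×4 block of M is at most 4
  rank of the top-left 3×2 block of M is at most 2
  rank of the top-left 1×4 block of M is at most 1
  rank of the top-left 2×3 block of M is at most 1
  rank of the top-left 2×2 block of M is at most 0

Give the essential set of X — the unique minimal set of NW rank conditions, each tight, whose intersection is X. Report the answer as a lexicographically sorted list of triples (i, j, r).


Computing R[i][j] = min implied NW-rank bound (n=4, 18 conditions):

  i=1: 0 | 0 | 0 | 1
  i=2: 0 | 0 | 1 | 2
  i=3: 0 | 1 | 2 | 3
  i=4: 1 | 2 | 3 | 4

second differences of R give the permutation w = (4, 3, 2, 1).

3 SE-corners of the 6-cell Rothe diagram give Ess(w):

[(1, 3, 0), (2, 2, 0), (3, 1, 0)]


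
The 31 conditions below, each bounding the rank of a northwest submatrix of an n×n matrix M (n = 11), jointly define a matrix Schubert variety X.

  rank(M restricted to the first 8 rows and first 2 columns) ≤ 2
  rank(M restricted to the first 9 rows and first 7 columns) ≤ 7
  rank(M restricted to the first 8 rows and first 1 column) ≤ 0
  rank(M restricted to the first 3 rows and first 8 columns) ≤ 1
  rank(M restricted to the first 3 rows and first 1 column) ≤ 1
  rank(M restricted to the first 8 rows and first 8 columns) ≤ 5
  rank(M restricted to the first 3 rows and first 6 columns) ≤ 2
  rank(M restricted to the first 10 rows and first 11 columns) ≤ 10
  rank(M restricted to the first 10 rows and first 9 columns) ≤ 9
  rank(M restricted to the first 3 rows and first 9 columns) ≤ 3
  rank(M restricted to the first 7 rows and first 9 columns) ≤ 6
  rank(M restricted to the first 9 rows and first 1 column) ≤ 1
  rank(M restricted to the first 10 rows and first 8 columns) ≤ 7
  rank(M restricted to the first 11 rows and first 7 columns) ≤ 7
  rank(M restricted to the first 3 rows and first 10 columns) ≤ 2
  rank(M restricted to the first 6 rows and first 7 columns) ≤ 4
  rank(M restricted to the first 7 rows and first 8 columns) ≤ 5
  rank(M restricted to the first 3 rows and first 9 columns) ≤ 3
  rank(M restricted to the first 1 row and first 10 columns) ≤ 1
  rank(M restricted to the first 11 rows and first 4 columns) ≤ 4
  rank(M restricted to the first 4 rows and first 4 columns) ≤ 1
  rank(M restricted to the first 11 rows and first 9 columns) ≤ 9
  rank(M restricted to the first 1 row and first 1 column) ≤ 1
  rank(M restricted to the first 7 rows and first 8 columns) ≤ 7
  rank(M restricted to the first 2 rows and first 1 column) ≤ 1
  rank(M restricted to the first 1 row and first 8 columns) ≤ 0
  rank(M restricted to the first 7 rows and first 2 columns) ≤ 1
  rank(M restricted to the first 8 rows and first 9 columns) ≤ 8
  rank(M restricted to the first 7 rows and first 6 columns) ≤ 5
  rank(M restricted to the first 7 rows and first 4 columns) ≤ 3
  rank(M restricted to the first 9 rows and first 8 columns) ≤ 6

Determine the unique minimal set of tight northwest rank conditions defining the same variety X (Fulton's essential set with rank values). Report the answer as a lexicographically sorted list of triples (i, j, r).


Computing R[i][j] = min implied NW-rank bound (n=11, 31 conditions):

  i=1: 0, 0, 0, 0, 0, 0, 0, 0, 1, 1, 1
  i=2: 0, 1, 1, 1, 1, 1, 1, 1, 2, 2, 2
  i=3: 0, 1, 1, 1, 1, 1, 1, 1, 2, 2, 3
  i=4: 0, 1, 1, 1, 2, 2, 2, 2, 3, 3, 4
  i=5: 0, 1, 2, 2, 3, 3, 3, 3, 4, 4, 5
  i=6: 0, 1, 2, 3, 4, 4, 4, 4, 5, 5, 6
  i=7: 0, 1, 2, 3, 4, 5, 5, 5, 6, 6, 7
  i=8: 0, 1, 2, 3, 4, 5, 5, 5, 6, 7, 8
  i=9: 1, 2, 3, 4, 5, 6, 6, 6, 7, 8, 9
  i=10: 1, 2, 3, 4, 5, 6, 7, 7, 8, 9, 10
  i=11: 1, 2, 3, 4, 5, 6, 7, 8, 9, 10, 11

so w = (9, 2, 11, 5, 3, 4, 6, 10, 1, 7, 8).

Rothe diagram D(w) (26 cells), 6 SE-corners (essential conditions):

[(1, 8, 0), (3, 8, 1), (3, 10, 2), (4, 4, 1), (8, 1, 0), (8, 8, 5)]


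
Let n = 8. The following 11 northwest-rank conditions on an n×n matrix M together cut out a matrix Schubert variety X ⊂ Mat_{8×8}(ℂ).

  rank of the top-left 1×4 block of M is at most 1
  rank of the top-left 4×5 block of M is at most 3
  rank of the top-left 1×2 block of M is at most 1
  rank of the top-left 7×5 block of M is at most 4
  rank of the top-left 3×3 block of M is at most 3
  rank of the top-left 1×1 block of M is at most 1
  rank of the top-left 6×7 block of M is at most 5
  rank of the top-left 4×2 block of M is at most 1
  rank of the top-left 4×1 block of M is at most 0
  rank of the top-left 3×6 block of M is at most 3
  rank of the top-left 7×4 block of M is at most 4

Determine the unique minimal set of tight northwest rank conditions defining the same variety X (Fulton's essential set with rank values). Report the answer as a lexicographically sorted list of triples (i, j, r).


Propagating the 11 rank bounds to every northwest block:

  row 1: 0 | 1 | 1 | 1 | 1 | 1 | 1 | 1
  row 2: 0 | 1 | 2 | 2 | 2 | 2 | 2 | 2
  row 3: 0 | 1 | 2 | 3 | 3 | 3 | 3 | 3
  row 4: 0 | 1 | 2 | 3 | 3 | 4 | 4 | 4
  row 5: 1 | 2 | 3 | 4 | 4 | 5 | 5 | 5
  row 6: 1 | 2 | 3 | 4 | 4 | 5 | 5 | 6
  row 7: 1 | 2 | 3 | 4 | 4 | 5 | 6 | 7
  row 8: 1 | 2 | 3 | 4 | 5 | 6 | 7 | 8

giving w = (2, 3, 4, 6, 1, 8, 7, 5) via Δ²R.

D(w) has 8 cells with 4 SE-corners; essential set:

[(4, 1, 0), (4, 5, 3), (6, 7, 5), (7, 5, 4)]


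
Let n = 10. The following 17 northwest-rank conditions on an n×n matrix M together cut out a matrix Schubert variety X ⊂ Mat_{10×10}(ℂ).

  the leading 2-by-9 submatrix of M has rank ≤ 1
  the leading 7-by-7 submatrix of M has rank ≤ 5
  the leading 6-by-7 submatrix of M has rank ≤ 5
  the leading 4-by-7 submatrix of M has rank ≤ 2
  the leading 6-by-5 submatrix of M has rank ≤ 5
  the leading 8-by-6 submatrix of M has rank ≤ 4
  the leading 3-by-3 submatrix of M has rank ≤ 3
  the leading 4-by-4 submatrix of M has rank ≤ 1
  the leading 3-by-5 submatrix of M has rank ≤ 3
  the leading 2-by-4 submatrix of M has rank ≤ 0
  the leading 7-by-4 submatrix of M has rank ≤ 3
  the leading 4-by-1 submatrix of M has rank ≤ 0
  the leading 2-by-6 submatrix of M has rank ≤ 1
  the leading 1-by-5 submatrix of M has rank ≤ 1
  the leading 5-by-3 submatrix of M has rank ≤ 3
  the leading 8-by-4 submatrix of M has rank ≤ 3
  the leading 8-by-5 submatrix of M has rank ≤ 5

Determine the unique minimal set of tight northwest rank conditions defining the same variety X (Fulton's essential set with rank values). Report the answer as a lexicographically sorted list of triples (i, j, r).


Rank table r_w(10×10) implied by the 17 constraints:

  R[1]: 0  0  0  0  1  1  1  1  1  1
  R[2]: 0  0  0  0  1  1  1  1  1  2
  R[3]: 0  1  1  1  2  2  2  2  2  3
  R[4]: 0  1  1  1  2  2  2  3  3  4
  R[5]: 1  2  2  2  3  3  3  4  4  5
  R[6]: 1  2  3  3  4  4  4  5  5  6
  R[7]: 1  2  3  3  4  4  5  6  6  7
  R[8]: 1  2  3  3  4  4  5  6  7  8
  R[9]: 1  2  3  4  5  5  6  7  8  9
  R[10]: 1  2  3  4  5  6  7  8  9  10

the unique w with this rank table is (5, 10, 2, 8, 1, 3, 7, 9, 4, 6).

Rothe diagram D(w) (22 cells), 7 SE-corners (essential conditions):

[(2, 4, 0), (2, 9, 1), (4, 1, 0), (4, 4, 1), (4, 7, 2), (8, 4, 3), (8, 6, 4)]


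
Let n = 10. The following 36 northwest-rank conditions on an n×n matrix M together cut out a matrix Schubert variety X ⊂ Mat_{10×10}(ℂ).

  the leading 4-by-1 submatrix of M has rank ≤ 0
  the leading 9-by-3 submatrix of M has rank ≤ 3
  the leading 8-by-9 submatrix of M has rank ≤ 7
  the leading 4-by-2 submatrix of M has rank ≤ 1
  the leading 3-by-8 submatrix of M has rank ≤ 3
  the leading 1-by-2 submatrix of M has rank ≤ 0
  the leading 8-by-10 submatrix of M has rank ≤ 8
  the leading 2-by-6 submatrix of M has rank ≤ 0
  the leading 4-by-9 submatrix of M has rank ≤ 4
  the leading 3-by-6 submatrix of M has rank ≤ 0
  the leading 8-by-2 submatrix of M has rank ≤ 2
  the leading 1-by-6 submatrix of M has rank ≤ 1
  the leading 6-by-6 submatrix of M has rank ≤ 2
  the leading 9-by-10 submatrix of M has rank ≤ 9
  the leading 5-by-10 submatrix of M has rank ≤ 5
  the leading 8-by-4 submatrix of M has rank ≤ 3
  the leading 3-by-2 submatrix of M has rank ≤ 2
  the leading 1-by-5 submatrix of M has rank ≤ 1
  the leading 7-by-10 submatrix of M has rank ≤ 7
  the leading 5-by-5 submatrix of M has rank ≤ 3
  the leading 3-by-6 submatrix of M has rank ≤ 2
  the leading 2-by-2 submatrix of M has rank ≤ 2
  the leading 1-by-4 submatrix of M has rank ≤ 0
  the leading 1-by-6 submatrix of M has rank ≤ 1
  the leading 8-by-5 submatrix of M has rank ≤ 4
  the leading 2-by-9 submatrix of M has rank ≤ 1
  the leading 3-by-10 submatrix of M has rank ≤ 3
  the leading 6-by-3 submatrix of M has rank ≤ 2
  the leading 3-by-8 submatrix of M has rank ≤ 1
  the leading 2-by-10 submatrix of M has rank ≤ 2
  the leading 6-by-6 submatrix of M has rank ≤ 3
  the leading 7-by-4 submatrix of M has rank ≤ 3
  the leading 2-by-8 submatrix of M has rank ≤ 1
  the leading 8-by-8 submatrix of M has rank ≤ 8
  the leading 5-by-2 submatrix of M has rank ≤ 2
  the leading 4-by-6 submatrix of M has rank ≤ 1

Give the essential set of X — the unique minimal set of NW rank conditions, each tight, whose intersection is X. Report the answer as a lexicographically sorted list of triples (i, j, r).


The tightest implied rank at each (i,j), from the 36 conditions:

  row 1: 0  0  0  0  0  0  1  1  1  1
  row 2: 0  0  0  0  0  0  1  1  1  2
  row 3: 0  0  0  0  0  0  1  1  2  3
  row 4: 0  1  1  1  1  1  2  2  3  4
  row 5: 1  2  2  2  2  2  3  3  4  5
  row 6: 1  2  2  2  2  2  3  4  5  6
  row 7: 1  2  3  3  3  3  4  5  6  7
  row 8: 1  2  3  3  4  4  5  6  7  8
  row 9: 1  2  3  4  5  5  6  7  8  9
  row 10: 1  2  3  4  5  6  7  8  9  10

the unique w with this rank table is (7, 10, 9, 2, 1, 8, 3, 5, 4, 6).

|D(w)|=27, |Ess(w)|=6:

[(2, 9, 1), (3, 6, 0), (3, 8, 1), (4, 1, 0), (6, 6, 2), (8, 4, 3)]


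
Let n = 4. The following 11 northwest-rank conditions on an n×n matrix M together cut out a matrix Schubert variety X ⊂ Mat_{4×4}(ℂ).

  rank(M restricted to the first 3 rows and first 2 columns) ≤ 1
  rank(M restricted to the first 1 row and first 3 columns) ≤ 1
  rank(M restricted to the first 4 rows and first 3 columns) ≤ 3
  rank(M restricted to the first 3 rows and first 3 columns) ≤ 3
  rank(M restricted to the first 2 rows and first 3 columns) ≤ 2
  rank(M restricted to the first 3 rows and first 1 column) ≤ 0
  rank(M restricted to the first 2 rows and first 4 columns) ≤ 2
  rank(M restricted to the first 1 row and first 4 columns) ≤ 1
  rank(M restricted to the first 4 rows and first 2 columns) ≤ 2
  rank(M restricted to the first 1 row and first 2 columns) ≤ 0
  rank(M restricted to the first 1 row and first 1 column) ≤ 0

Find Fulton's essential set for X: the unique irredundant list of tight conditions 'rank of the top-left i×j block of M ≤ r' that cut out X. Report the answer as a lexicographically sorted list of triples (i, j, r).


Recovering R(i,j) via the rank-extension bound from the 11 conditions:

  0 0 1 1
  0 1 2 2
  0 1 2 3
  1 2 3 4

hence w(1..4) = (3, 2, 4, 1).

Rothe diagram D(w) (4 cells), 2 SE-corners (essential conditions):

[(1, 2, 0), (3, 1, 0)]


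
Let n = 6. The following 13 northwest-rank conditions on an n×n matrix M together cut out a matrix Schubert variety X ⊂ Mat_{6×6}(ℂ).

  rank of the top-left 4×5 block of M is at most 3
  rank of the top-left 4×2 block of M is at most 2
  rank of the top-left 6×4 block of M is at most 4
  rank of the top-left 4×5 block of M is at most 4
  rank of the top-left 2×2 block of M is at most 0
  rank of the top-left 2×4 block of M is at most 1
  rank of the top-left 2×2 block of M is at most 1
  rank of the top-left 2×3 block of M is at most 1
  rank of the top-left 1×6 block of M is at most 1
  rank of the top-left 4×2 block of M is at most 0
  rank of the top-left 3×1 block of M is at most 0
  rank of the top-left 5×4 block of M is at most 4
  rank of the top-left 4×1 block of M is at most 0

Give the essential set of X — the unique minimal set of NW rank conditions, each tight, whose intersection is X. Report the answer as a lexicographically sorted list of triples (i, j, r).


The tightest implied rank at each (i,j), from the 13 conditions:

  row 1: 0  0  1  1  1  1
  row 2: 0  0  1  1  2  2
  row 3: 0  0  1  2  3  3
  row 4: 0  0  1  2  3  4
  row 5: 1  1  2  3  4  5
  row 6: 1  2  3  4  5  6

giving w = (3, 5, 4, 6, 1, 2) via Δ²R.

D(w) has 9 cells with 2 SE-corners; essential set:

[(2, 4, 1), (4, 2, 0)]


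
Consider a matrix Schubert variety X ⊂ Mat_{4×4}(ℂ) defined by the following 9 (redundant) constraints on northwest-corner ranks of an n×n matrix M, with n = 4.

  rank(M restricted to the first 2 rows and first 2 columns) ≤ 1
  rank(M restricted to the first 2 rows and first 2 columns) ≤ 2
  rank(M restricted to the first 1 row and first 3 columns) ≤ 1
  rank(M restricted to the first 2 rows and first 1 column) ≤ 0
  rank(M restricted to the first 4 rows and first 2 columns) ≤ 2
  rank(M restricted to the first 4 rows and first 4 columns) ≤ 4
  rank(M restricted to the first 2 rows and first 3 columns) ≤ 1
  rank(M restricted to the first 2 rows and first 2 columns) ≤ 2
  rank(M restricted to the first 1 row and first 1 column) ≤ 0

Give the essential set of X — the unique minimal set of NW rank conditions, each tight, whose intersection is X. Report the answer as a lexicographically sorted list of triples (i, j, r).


Recovering R(i,j) via the rank-extension bound from the 9 conditions:

  0  1  1  1
  0  1  1  2
  1  2  2  3
  1  2  3  4

second differences of R give the permutation w = (2, 4, 1, 3).

Rothe diagram D(w) (3 cells), 2 SE-corners (essential conditions):

[(2, 1, 0), (2, 3, 1)]


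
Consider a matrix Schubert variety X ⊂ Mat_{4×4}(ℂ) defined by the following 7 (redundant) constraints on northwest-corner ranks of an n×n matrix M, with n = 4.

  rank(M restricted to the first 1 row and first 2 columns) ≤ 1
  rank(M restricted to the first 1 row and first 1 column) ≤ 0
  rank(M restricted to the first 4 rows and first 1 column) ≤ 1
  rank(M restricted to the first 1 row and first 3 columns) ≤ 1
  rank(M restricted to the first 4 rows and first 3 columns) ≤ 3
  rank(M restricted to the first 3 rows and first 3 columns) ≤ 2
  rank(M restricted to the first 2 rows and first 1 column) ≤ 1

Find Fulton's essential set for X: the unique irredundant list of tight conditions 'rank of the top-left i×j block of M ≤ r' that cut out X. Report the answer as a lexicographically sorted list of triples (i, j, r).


Computing R[i][j] = min implied NW-rank bound (n=4, 7 conditions):

  R[1]: 0 | 1 | 1 | 1
  R[2]: 1 | 2 | 2 | 2
  R[3]: 1 | 2 | 2 | 3
  R[4]: 1 | 2 | 3 | 4

giving w = (2, 1, 4, 3) via Δ²R.

Rothe diagram D(w) (2 cells), 2 SE-corners (essential conditions):

[(1, 1, 0), (3, 3, 2)]


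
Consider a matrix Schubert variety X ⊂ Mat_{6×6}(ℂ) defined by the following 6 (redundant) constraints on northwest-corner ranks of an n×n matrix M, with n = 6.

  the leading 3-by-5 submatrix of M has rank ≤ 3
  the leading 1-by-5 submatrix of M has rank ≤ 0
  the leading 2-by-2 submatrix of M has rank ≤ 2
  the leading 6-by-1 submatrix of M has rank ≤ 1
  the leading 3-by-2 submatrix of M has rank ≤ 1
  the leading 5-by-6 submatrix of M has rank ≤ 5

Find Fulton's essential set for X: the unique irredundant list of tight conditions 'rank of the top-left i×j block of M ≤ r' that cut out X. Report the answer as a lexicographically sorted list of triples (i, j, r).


Propagating the 6 rank bounds to every northwest block:

  i=1: 0 0 0 0 0 1
  i=2: 1 1 1 1 1 2
  i=3: 1 1 2 2 2 3
  i=4: 1 2 3 3 3 4
  i=5: 1 2 3 4 4 5
  i=6: 1 2 3 4 5 6

second differences of R give the permutation w = (6, 1, 3, 2, 4, 5).

Rothe diagram D(w) (6 cells), 2 SE-corners (essential conditions):

[(1, 5, 0), (3, 2, 1)]


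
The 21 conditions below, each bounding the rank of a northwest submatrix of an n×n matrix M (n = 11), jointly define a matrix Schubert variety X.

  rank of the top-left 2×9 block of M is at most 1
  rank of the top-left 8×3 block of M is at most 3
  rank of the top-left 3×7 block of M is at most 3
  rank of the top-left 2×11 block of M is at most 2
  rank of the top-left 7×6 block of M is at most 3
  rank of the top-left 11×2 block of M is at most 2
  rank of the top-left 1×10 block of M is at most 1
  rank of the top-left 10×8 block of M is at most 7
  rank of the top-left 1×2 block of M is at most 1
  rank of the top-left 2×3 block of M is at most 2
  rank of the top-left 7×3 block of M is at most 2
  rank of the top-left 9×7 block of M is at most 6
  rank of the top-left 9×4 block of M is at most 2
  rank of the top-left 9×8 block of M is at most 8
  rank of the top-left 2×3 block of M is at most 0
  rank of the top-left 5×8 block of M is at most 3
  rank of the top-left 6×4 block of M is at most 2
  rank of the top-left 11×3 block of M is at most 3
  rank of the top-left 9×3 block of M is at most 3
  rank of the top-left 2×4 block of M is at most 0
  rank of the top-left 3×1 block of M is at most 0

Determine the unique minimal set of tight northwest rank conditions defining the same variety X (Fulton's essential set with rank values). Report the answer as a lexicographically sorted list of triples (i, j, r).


Recovering R(i,j) via the rank-extension bound from the 21 conditions:

  i=1: 0 | 0 | 0 | 0 | 1 | 1 | 1 | 1 | 1 | 1 | 1
  i=2: 0 | 0 | 0 | 0 | 1 | 1 | 1 | 1 | 1 | 2 | 2
  i=3: 0 | 1 | 1 | 1 | 2 | 2 | 2 | 2 | 2 | 3 | 3
  i=4: 1 | 2 | 2 | 2 | 3 | 3 | 3 | 3 | 3 | 4 | 4
  i=5: 1 | 2 | 2 | 2 | 3 | 3 | 3 | 3 | 4 | 5 | 5
  i=6: 1 | 2 | 2 | 2 | 3 | 3 | 4 | 4 | 5 | 6 | 6
  i=7: 1 | 2 | 2 | 2 | 3 | 3 | 4 | 5 | 6 | 7 | 7
  i=8: 1 | 2 | 2 | 2 | 3 | 4 | 5 | 6 | 7 | 8 | 8
  i=9: 1 | 2 | 2 | 2 | 3 | 4 | 5 | 6 | 7 | 8 | 9
  i=10: 1 | 2 | 3 | 3 | 4 | 5 | 6 | 7 | 8 | 9 | 10
  i=11: 1 | 2 | 3 | 4 | 5 | 6 | 7 | 8 | 9 | 10 | 11

giving w = (5, 10, 2, 1, 9, 7, 8, 6, 11, 3, 4) via Δ²R.

6 SE-corners of the 28-cell Rothe diagram give Ess(w):

[(2, 4, 0), (2, 9, 1), (3, 1, 0), (5, 8, 3), (7, 6, 3), (9, 4, 2)]


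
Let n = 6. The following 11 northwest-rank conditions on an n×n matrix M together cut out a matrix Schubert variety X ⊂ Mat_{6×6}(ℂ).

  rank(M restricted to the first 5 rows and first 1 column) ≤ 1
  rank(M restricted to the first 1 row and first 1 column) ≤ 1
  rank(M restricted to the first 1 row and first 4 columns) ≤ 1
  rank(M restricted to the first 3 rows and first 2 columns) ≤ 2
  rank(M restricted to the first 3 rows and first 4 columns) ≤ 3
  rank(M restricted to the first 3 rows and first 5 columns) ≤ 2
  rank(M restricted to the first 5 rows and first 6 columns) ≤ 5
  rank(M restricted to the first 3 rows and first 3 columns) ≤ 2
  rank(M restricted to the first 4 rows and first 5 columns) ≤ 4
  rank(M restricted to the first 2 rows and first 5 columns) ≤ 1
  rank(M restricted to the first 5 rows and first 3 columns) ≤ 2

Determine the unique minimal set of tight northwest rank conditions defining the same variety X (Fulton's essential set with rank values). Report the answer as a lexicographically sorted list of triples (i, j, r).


Recovering R(i,j) via the rank-extension bound from the 11 conditions:

  1 1 1 1 1 1
  1 1 1 1 1 2
  1 2 2 2 2 3
  1 2 2 3 3 4
  1 2 2 3 4 5
  1 2 3 4 5 6

so w = (1, 6, 2, 4, 5, 3).

D(w) has 6 cells with 2 SE-corners; essential set:

[(2, 5, 1), (5, 3, 2)]


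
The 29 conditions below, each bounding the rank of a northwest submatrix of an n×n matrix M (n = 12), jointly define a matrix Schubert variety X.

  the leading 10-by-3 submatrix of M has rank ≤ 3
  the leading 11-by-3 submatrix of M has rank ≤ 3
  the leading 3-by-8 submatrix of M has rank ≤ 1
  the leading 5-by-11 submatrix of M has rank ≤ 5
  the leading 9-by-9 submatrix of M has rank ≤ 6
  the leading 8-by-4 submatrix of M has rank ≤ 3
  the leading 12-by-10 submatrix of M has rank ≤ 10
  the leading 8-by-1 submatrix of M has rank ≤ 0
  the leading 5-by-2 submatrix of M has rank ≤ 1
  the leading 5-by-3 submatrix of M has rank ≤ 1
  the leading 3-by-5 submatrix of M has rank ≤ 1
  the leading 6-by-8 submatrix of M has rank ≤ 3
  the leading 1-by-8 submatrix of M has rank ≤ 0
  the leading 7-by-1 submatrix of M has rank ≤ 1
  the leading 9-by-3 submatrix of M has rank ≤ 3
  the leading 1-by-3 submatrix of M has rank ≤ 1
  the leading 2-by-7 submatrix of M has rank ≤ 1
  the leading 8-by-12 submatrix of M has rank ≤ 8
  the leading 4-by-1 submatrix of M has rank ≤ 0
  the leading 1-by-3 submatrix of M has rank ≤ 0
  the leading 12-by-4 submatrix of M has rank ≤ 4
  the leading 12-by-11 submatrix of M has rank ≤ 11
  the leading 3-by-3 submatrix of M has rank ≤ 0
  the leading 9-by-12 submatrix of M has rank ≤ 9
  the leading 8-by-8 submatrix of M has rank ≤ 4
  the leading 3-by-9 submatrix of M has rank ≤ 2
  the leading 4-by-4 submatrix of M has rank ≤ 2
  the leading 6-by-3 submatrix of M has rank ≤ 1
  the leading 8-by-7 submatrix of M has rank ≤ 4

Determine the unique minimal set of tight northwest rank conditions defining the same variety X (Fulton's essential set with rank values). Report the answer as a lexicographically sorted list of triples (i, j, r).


Propagating the 29 rank bounds to every northwest block:

  0, 0, 0, 0, 0, 0, 0, 0, 1, 1, 1, 1
  0, 0, 0, 1, 1, 1, 1, 1, 2, 2, 2, 2
  0, 0, 0, 1, 1, 1, 1, 1, 2, 3, 3, 3
  0, 1, 1, 2, 2, 2, 2, 2, 3, 4, 4, 4
  0, 1, 1, 2, 3, 3, 3, 3, 4, 5, 5, 5
  0, 1, 1, 2, 3, 3, 3, 3, 4, 5, 6, 6
  0, 1, 2, 3, 4, 4, 4, 4, 5, 6, 7, 7
  0, 1, 2, 3, 4, 4, 4, 4, 5, 6, 7, 8
  1, 2, 3, 4, 5, 5, 5, 5, 6, 7, 8, 9
  1, 2, 3, 4, 5, 6, 6, 6, 7, 8, 9, 10
  1, 2, 3, 4, 5, 6, 7, 7, 8, 9, 10, 11
  1, 2, 3, 4, 5, 6, 7, 8, 9, 10, 11, 12

giving w = (9, 4, 10, 2, 5, 11, 3, 12, 1, 6, 7, 8) via Δ²R.

Fulton essential set (7 of the 31 Rothe cells):

[(1, 8, 0), (3, 3, 0), (3, 8, 1), (6, 3, 1), (6, 8, 3), (8, 1, 0), (8, 8, 4)]


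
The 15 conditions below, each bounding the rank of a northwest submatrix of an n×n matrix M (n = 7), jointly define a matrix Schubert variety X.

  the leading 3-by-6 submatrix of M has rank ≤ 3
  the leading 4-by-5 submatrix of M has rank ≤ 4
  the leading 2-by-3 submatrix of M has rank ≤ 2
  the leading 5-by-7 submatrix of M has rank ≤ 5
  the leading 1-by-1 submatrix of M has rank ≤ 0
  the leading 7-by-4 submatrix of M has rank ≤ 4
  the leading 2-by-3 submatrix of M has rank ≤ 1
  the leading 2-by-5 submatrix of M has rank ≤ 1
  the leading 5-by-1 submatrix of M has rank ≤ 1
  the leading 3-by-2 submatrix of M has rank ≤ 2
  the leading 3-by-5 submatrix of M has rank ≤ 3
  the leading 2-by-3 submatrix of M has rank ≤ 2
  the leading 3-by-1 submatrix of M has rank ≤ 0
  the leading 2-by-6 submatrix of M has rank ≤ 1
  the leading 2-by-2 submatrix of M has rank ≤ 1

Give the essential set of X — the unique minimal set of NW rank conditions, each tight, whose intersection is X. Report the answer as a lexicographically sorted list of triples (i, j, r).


Propagating the 15 rank bounds to every northwest block:

  0 1 1 1 1 1 1
  0 1 1 1 1 1 2
  0 1 2 2 2 2 3
  1 2 3 3 3 3 4
  1 2 3 4 4 4 5
  1 2 3 4 5 5 6
  1 2 3 4 5 6 7

so w = (2, 7, 3, 1, 4, 5, 6).

|D(w)|=7, |Ess(w)|=2:

[(2, 6, 1), (3, 1, 0)]


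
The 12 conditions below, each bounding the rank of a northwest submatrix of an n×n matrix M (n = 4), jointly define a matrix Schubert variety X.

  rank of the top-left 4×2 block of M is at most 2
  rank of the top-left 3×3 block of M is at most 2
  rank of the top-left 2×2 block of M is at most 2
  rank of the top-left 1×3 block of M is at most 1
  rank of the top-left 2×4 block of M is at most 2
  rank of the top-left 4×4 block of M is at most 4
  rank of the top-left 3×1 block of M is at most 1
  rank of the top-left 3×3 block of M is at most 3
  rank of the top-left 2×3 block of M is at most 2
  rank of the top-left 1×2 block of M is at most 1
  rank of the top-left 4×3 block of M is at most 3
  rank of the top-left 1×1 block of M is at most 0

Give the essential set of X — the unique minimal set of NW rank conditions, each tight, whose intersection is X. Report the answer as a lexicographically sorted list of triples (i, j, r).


The tightest implied rank at each (i,j), from the 12 conditions:

  i=1: 0 1 1 1
  i=2: 1 2 2 2
  i=3: 1 2 2 3
  i=4: 1 2 3 4

hence w(1..4) = (2, 1, 4, 3).

D(w) has 2 cells with 2 SE-corners; essential set:

[(1, 1, 0), (3, 3, 2)]


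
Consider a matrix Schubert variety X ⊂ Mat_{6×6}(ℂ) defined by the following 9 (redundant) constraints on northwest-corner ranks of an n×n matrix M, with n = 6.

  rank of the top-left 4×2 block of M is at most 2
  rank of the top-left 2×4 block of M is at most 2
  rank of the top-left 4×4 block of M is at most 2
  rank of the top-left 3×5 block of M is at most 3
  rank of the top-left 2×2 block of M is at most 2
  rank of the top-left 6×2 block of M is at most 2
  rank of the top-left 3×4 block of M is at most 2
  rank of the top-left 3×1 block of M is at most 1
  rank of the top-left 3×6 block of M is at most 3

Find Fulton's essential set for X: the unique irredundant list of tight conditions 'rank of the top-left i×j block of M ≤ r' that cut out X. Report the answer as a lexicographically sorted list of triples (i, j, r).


Computing R[i][j] = min implied NW-rank bound (n=6, 9 conditions):

  i=1: 1  1  1  1  1  1
  i=2: 1  2  2  2  2  2
  i=3: 1  2  2  2  3  3
  i=4: 1  2  2  2  3  4
  i=5: 1  2  3  3  4  5
  i=6: 1  2  3  4  5  6

second differences of R give the permutation w = (1, 2, 5, 6, 3, 4).

|D(w)|=4, |Ess(w)|=1:

[(4, 4, 2)]


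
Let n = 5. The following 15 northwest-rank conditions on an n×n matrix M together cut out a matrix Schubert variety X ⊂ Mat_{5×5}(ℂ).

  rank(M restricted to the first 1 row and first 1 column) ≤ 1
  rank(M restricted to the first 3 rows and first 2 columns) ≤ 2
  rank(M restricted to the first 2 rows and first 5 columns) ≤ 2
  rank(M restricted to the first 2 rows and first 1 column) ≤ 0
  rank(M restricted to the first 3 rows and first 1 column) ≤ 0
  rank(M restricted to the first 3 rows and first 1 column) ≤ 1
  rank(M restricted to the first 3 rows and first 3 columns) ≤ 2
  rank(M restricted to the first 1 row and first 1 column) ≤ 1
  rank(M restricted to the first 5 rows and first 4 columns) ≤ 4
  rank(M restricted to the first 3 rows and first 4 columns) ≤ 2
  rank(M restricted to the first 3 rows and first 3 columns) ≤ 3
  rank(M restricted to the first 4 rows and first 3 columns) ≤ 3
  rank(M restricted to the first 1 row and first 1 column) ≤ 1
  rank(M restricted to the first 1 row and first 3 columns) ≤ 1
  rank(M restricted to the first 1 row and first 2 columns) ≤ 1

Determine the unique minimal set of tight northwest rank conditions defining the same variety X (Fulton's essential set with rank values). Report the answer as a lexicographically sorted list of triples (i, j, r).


The tightest implied rank at each (i,j), from the 15 conditions:

  R[1]: 0, 1, 1, 1, 1
  R[2]: 0, 1, 2, 2, 2
  R[3]: 0, 1, 2, 2, 3
  R[4]: 1, 2, 3, 3, 4
  R[5]: 1, 2, 3, 4, 5

so w = (2, 3, 5, 1, 4).

Fulton essential set (2 of the 4 Rothe cells):

[(3, 1, 0), (3, 4, 2)]


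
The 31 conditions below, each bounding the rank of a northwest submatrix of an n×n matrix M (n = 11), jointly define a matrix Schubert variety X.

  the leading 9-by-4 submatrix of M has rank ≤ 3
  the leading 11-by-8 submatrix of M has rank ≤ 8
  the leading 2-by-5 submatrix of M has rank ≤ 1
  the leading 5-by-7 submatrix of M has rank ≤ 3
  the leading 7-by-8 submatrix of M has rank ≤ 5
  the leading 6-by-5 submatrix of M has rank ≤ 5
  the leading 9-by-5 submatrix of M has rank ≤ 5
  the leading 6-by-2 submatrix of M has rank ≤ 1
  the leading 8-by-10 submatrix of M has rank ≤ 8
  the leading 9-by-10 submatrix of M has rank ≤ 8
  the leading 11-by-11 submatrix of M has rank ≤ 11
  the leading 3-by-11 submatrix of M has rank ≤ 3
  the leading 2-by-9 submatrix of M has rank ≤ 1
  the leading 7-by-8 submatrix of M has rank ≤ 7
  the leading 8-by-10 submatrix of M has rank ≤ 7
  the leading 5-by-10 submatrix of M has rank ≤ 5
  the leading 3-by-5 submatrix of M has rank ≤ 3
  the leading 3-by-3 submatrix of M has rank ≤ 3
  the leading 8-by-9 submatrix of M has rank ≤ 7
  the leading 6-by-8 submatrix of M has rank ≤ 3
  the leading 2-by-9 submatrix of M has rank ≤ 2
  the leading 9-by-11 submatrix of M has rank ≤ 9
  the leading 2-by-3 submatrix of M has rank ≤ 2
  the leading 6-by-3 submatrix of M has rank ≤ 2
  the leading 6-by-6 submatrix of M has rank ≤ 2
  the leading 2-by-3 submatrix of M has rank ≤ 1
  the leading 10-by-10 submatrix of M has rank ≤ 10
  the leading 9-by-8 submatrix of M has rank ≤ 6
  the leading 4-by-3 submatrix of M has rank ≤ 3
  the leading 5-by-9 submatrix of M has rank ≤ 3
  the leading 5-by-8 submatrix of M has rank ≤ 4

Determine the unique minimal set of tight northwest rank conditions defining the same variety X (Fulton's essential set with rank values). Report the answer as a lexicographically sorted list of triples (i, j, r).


The tightest implied rank at each (i,j), from the 31 conditions:

  R[1]: 1 1 1 1 1 1 1 1 1 1 1
  R[2]: 1 1 1 1 1 1 1 1 1 2 2
  R[3]: 1 1 2 2 2 2 2 2 2 3 3
  R[4]: 1 1 2 2 2 2 3 3 3 4 4
  R[5]: 1 1 2 2 2 2 3 3 3 4 5
  R[6]: 1 1 2 2 2 2 3 3 4 5 6
  R[7]: 1 2 3 3 3 3 4 4 5 6 7
  R[8]: 1 2 3 3 4 4 5 5 6 7 8
  R[9]: 1 2 3 3 4 5 6 6 7 8 9
  R[10]: 1 2 3 4 5 6 7 7 8 9 10
  R[11]: 1 2 3 4 5 6 7 8 9 10 11

second differences of R give the permutation w = (1, 10, 3, 7, 11, 9, 2, 5, 6, 4, 8).

|D(w)|=26, |Ess(w)|=6:

[(2, 9, 1), (5, 9, 3), (6, 2, 1), (6, 6, 2), (6, 8, 3), (9, 4, 3)]


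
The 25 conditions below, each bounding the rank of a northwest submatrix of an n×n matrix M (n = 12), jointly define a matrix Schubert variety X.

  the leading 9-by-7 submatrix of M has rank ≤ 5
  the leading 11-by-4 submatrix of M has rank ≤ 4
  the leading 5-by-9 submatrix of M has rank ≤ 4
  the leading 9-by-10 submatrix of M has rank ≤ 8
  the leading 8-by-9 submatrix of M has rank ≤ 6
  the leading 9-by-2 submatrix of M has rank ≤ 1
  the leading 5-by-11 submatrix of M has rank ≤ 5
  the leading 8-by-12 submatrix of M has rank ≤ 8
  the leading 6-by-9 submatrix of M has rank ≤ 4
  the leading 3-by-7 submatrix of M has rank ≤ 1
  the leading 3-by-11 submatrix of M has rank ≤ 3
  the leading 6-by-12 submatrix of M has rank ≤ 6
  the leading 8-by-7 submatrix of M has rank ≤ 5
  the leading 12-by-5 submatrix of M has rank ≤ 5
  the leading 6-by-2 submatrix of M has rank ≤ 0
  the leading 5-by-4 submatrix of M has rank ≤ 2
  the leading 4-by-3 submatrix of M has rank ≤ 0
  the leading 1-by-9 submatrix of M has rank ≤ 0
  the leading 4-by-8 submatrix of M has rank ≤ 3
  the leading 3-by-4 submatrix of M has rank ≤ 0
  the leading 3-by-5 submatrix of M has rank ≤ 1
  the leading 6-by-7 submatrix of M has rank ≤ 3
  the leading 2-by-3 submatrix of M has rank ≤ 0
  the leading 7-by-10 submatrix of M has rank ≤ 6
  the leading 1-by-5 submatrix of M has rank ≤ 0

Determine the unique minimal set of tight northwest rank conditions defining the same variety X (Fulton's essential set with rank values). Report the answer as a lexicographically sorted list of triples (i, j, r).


Rank table r_w(12×12) implied by the 25 constraints:

  i=1: 0, 0, 0, 0, 0, 0, 0, 0, 0, 1, 1, 1
  i=2: 0, 0, 0, 0, 1, 1, 1, 1, 1, 2, 2, 2
  i=3: 0, 0, 0, 0, 1, 1, 1, 2, 2, 3, 3, 3
  i=4: 0, 0, 0, 1, 2, 2, 2, 3, 3, 4, 4, 4
  i=5: 0, 0, 1, 2, 3, 3, 3, 4, 4, 5, 5, 5
  i=6: 0, 0, 1, 2, 3, 3, 3, 4, 4, 5, 6, 6
  i=7: 1, 1, 2, 3, 4, 4, 4, 5, 5, 6, 7, 7
  i=8: 1, 1, 2, 3, 4, 5, 5, 6, 6, 7, 8, 8
  i=9: 1, 1, 2, 3, 4, 5, 5, 6, 7, 8, 9, 9
  i=10: 1, 2, 3, 4, 5, 6, 6, 7, 8, 9, 10, 10
  i=11: 1, 2, 3, 4, 5, 6, 7, 8, 9, 10, 11, 11
  i=12: 1, 2, 3, 4, 5, 6, 7, 8, 9, 10, 11, 12

the unique w with this rank table is (10, 5, 8, 4, 3, 11, 1, 6, 9, 2, 7, 12).

9 SE-corners of the 32-cell Rothe diagram give Ess(w):

[(1, 9, 0), (3, 4, 0), (3, 7, 1), (4, 3, 0), (6, 2, 0), (6, 7, 3), (6, 9, 4), (9, 2, 1), (9, 7, 5)]


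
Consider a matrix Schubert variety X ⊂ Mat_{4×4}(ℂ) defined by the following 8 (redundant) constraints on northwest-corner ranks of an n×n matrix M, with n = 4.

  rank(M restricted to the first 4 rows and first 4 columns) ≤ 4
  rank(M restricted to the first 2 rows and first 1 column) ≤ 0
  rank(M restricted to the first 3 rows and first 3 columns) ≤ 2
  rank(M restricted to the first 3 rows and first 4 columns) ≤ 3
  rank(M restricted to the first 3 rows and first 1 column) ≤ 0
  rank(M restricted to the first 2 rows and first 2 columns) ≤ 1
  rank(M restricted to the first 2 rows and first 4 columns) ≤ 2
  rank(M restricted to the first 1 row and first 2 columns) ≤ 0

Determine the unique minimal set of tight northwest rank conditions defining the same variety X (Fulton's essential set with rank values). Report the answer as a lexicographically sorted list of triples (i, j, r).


Recovering R(i,j) via the rank-extension bound from the 8 conditions:

  R[1]: 0, 0, 1, 1
  R[2]: 0, 1, 2, 2
  R[3]: 0, 1, 2, 3
  R[4]: 1, 2, 3, 4

hence w(1..4) = (3, 2, 4, 1).

D(w) has 4 cells with 2 SE-corners; essential set:

[(1, 2, 0), (3, 1, 0)]


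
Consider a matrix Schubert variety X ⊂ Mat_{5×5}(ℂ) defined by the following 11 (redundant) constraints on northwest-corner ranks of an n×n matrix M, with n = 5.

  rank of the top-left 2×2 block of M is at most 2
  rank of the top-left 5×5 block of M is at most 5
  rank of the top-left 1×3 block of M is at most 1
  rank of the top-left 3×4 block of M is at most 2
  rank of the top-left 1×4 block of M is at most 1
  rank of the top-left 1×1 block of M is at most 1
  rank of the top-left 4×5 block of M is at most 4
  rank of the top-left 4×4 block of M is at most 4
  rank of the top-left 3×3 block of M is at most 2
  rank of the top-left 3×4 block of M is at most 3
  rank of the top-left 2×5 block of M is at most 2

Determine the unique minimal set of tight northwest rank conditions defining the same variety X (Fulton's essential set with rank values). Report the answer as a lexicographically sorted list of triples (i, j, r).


Reconstructing r_w from the 11 given conditions:

  1  1  1  1  1
  1  2  2  2  2
  1  2  2  2  3
  1  2  3  3  4
  1  2  3  4  5

giving w = (1, 2, 5, 3, 4) via Δ²R.

1 SE-corner of the 2-cell Rothe diagram gives Ess(w):

[(3, 4, 2)]


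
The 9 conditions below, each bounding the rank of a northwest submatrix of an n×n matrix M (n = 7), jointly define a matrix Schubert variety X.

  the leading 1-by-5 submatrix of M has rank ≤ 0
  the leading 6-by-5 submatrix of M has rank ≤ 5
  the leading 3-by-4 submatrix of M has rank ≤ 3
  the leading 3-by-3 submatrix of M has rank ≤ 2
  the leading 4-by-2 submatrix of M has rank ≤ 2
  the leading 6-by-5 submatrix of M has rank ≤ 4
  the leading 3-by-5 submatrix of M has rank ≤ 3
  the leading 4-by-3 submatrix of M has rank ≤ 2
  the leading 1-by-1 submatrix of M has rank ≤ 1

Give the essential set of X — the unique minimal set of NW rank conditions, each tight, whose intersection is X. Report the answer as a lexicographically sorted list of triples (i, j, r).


Propagating the 9 rank bounds to every northwest block:

  row 1: 0  0  0  0  0  1  1
  row 2: 1  1  1  1  1  2  2
  row 3: 1  2  2  2  2  3  3
  row 4: 1  2  2  3  3  4  4
  row 5: 1  2  3  4  4  5  5
  row 6: 1  2  3  4  4  5  6
  row 7: 1  2  3  4  5  6  7

reading off 1-entries of Δ²R: w = (6, 1, 2, 4, 3, 7, 5).

Fulton essential set (3 of the 7 Rothe cells):

[(1, 5, 0), (4, 3, 2), (6, 5, 4)]
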